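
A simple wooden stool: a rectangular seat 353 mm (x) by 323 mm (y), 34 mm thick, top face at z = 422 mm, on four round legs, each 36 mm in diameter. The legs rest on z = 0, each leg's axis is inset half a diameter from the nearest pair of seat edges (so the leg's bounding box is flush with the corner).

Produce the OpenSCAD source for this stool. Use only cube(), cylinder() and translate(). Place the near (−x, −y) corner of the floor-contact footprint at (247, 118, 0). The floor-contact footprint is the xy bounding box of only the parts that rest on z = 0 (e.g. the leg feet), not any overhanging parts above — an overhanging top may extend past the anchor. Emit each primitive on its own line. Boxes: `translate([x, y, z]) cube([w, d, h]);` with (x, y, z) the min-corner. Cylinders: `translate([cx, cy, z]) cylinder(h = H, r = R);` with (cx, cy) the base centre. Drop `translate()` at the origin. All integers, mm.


// leg_h = 422 - 34 = 388
translate([247, 118, 388]) cube([353, 323, 34]);
translate([265, 136, 0]) cylinder(h = 388, r = 18);
translate([582, 136, 0]) cylinder(h = 388, r = 18);
translate([265, 423, 0]) cylinder(h = 388, r = 18);
translate([582, 423, 0]) cylinder(h = 388, r = 18);


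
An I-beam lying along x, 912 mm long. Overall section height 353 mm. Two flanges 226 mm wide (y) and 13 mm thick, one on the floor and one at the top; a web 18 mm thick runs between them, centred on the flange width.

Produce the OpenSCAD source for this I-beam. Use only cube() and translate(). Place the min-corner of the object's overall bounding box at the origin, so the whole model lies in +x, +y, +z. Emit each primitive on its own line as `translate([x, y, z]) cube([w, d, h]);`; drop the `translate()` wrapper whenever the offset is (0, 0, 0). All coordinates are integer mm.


cube([912, 226, 13]);
translate([0, 104, 13]) cube([912, 18, 327]);
translate([0, 0, 340]) cube([912, 226, 13]);


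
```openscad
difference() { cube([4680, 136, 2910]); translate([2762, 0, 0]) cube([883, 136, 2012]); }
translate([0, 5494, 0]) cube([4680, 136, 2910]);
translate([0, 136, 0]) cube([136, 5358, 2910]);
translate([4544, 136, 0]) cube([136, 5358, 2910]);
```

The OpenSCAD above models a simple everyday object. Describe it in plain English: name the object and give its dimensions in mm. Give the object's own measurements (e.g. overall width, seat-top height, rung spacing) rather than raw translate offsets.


A single room: four walls, each 2910 mm tall and 136 mm thick, enclosing an outside footprint 4680×5630 mm (x × y), no floor or roof. The front and back walls (−y and +y sides) run the full x-width; the side walls fit between their inner faces. A door opening 883 mm wide and 2012 mm tall is cut through the front wall from the floor up, its −x edge 2762 mm from the wall's −x end.


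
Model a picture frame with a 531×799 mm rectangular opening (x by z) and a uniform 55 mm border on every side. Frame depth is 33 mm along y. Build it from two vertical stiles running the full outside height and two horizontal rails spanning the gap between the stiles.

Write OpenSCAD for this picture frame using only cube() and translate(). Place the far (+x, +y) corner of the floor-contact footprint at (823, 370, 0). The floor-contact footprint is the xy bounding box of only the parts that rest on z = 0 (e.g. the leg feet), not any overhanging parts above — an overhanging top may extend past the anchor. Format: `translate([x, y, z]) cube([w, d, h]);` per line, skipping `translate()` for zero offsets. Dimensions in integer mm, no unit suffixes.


translate([182, 337, 0]) cube([55, 33, 909]);
translate([768, 337, 0]) cube([55, 33, 909]);
translate([237, 337, 0]) cube([531, 33, 55]);
translate([237, 337, 854]) cube([531, 33, 55]);


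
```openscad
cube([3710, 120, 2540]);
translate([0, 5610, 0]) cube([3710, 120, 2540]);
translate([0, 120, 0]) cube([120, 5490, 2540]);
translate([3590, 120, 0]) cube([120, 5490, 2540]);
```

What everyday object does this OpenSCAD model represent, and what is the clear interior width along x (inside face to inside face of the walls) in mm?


A house (or room) frame. The interior width is 3470 mm.

Four 2540 mm walls enclosing a rectangle with no floor or roof — a room or house frame. Outside width is 3710 mm and wall thickness is 120 mm, so the interior width is 3710 − 2 × 120 = 3470 mm.


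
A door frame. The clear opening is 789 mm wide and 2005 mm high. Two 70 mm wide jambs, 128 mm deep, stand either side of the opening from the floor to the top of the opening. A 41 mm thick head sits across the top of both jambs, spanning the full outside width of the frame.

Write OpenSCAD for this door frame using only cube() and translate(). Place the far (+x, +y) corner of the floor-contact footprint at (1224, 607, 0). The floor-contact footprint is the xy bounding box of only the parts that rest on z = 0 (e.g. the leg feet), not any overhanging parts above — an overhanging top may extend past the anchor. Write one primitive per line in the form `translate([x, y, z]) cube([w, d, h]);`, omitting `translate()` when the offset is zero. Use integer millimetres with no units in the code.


translate([295, 479, 0]) cube([70, 128, 2005]);
translate([1154, 479, 0]) cube([70, 128, 2005]);
translate([295, 479, 2005]) cube([929, 128, 41]);


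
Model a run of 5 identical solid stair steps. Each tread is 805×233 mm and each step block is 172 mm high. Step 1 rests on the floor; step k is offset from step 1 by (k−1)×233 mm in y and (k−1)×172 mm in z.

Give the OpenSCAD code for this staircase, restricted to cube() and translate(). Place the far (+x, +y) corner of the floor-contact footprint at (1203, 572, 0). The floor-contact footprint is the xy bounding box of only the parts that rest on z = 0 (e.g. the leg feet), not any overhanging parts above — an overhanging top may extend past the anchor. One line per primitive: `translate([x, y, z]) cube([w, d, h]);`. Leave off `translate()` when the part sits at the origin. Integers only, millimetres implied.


translate([398, 339, 0]) cube([805, 233, 172]);
translate([398, 572, 172]) cube([805, 233, 172]);
translate([398, 805, 344]) cube([805, 233, 172]);
translate([398, 1038, 516]) cube([805, 233, 172]);
translate([398, 1271, 688]) cube([805, 233, 172]);


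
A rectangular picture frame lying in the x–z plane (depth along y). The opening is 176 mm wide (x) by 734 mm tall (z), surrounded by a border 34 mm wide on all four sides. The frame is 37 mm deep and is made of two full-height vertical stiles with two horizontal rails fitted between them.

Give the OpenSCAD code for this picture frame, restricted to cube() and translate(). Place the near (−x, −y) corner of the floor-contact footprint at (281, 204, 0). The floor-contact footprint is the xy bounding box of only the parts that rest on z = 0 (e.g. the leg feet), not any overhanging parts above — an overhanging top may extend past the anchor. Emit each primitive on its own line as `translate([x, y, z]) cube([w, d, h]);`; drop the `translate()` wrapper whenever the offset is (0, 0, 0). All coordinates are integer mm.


translate([281, 204, 0]) cube([34, 37, 802]);
translate([491, 204, 0]) cube([34, 37, 802]);
translate([315, 204, 0]) cube([176, 37, 34]);
translate([315, 204, 768]) cube([176, 37, 34]);


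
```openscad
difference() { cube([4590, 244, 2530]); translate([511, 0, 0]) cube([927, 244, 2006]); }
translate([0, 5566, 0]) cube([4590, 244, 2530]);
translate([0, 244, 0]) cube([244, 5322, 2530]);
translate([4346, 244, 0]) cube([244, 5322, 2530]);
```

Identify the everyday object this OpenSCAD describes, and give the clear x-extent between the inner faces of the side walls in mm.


A single room. The interior width is 4102 mm.

Four walls enclosing a rectangle with a door in the front wall — a room. Outside width 4590 minus two 244 mm walls gives 4102 mm.


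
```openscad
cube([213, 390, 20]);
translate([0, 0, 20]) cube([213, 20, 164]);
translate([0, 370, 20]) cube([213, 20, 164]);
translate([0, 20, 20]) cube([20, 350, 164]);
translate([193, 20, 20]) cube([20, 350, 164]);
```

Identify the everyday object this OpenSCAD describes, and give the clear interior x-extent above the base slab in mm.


An open box. The internal width is 173 mm.

A 213×390 base slab with four walls standing on it — an open box. The base is 213 mm wide and the walls are 20 mm thick, so the internal width is 213 − 2 × 20 = 173 mm.


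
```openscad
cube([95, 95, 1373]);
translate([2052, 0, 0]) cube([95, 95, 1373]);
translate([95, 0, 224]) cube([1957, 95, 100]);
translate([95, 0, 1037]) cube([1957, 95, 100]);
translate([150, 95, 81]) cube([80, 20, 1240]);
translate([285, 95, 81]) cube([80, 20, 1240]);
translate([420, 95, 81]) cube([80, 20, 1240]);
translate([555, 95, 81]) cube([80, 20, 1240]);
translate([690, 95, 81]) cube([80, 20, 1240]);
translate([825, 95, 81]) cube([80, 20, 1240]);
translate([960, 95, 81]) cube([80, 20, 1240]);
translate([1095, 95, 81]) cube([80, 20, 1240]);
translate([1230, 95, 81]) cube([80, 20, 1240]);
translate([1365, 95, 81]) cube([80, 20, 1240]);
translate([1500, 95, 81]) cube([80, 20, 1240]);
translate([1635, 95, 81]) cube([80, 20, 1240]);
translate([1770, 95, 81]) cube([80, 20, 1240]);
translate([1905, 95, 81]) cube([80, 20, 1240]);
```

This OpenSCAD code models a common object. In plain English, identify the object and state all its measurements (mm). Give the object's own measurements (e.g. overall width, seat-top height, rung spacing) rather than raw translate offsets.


A fence section. Two 95×95 mm posts, 1373 mm tall, stand on the floor with a clear span of 1957 mm between their inner faces. Two horizontal rails of 95×100 mm section span the gap between the posts with their undersides at z = 224 mm and z = 1037 mm, flush with the posts' −y face. 14 pickets, each 80 mm wide, 20 mm thick and 1240 mm tall, are fixed to the +y face of the rails with their bottoms at z = 81 mm, spaced across the span with a 55 mm gap after the −x post and between neighbouring pickets, with 67 mm left before the +x post.


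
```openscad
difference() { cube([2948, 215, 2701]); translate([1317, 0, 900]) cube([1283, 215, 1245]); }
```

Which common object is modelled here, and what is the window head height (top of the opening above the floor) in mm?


A wall with a window opening. The window head height is 2145 mm.

A wall with a rectangular opening subtracted — a window. Sill at z = 900, opening 1245 mm tall, so the head is at 900 + 1245 = 2145 mm.


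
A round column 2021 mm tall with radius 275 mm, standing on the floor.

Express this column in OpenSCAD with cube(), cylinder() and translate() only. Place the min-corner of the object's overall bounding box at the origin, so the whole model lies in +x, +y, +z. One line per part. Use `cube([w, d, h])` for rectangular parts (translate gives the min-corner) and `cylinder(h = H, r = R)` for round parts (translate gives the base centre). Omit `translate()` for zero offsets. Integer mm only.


translate([275, 275, 0]) cylinder(h = 2021, r = 275);


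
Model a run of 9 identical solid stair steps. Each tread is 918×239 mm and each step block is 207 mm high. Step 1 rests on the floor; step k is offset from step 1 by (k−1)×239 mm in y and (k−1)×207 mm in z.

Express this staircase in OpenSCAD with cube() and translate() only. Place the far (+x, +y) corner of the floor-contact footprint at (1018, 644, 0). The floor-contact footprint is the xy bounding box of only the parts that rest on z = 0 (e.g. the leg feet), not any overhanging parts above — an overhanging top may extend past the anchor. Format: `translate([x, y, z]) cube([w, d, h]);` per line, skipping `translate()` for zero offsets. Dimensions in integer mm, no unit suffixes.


translate([100, 405, 0]) cube([918, 239, 207]);
translate([100, 644, 207]) cube([918, 239, 207]);
translate([100, 883, 414]) cube([918, 239, 207]);
translate([100, 1122, 621]) cube([918, 239, 207]);
translate([100, 1361, 828]) cube([918, 239, 207]);
translate([100, 1600, 1035]) cube([918, 239, 207]);
translate([100, 1839, 1242]) cube([918, 239, 207]);
translate([100, 2078, 1449]) cube([918, 239, 207]);
translate([100, 2317, 1656]) cube([918, 239, 207]);


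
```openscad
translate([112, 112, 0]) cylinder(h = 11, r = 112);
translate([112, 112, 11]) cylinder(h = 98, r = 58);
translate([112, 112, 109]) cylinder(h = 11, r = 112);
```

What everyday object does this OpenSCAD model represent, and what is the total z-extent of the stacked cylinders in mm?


A spool. The overall height is 120 mm.

Three coaxial cylinders, large–small–large — a spool. Two 11 mm flanges and a 98 mm core give 11 + 98 + 11 = 120 mm.


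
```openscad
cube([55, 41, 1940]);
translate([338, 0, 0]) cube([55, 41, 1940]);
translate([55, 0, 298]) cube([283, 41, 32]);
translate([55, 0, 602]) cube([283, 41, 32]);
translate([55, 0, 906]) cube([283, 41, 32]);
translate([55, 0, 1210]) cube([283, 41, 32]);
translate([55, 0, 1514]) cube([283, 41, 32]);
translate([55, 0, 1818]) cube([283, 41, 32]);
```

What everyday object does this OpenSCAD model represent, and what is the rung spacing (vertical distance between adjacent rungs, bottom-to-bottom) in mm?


A ladder. The rung spacing is 304 mm.

Two tall 55×41 posts with 6 short bars between them — a ladder. Adjacent rungs sit at z = 298 and z = 602, so the spacing is 602 − 298 = 304 mm.


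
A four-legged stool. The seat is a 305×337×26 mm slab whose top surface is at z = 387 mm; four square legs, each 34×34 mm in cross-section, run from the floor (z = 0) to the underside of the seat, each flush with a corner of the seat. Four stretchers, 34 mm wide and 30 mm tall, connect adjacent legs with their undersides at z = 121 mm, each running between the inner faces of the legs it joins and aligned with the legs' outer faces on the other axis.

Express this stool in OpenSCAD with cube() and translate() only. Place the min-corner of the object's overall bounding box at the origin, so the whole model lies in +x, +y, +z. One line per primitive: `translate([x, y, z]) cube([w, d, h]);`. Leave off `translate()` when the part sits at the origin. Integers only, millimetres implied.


translate([0, 0, 361]) cube([305, 337, 26]);
cube([34, 34, 361]);
translate([271, 0, 0]) cube([34, 34, 361]);
translate([0, 303, 0]) cube([34, 34, 361]);
translate([271, 303, 0]) cube([34, 34, 361]);
translate([34, 0, 121]) cube([237, 34, 30]);
translate([34, 303, 121]) cube([237, 34, 30]);
translate([0, 34, 121]) cube([34, 269, 30]);
translate([271, 34, 121]) cube([34, 269, 30]);


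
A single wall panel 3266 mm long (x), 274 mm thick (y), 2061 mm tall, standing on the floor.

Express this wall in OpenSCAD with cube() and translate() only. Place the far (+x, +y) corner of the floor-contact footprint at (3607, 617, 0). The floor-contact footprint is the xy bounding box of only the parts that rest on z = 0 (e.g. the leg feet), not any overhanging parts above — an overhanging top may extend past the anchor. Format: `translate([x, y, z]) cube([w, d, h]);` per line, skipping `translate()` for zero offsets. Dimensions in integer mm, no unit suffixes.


translate([341, 343, 0]) cube([3266, 274, 2061]);


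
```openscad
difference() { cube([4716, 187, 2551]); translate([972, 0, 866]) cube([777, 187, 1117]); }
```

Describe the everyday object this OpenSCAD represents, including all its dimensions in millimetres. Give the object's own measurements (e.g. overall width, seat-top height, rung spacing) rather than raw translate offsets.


A wall 4716 mm long (x), 187 mm thick (y), 2551 mm tall, with a rectangular window opening cut through it. The opening is 777 mm wide and 1117 mm tall; its sill is at z = 866 mm and its near (−x) edge is 972 mm from the wall's −x end. The opening passes through the full wall thickness.


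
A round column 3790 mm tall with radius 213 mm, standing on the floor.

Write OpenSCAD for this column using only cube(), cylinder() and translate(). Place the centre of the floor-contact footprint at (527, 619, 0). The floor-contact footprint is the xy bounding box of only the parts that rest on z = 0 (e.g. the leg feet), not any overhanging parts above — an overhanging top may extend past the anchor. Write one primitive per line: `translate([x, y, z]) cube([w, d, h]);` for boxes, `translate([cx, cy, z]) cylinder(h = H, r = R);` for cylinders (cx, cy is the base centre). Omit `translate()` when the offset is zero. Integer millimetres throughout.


translate([527, 619, 0]) cylinder(h = 3790, r = 213);


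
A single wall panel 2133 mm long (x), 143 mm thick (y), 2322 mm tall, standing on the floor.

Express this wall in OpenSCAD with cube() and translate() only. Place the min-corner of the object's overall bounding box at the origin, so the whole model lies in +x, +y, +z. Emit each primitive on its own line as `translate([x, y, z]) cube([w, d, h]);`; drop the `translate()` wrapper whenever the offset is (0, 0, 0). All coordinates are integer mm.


cube([2133, 143, 2322]);


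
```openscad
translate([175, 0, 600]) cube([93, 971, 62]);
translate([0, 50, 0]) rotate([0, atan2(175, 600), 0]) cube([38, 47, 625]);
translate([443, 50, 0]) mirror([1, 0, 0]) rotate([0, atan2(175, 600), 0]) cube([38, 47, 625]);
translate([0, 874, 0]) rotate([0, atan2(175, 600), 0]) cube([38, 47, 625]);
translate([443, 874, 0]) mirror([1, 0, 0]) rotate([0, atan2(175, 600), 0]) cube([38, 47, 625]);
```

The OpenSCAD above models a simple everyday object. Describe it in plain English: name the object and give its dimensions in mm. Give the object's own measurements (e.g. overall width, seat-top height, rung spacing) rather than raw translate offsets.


A sawhorse. A 93×971×62 mm beam (x, y, z) sits on two A-frame leg pairs. Each pair is two raked legs of 38×47 mm section (47 mm along y) splaying symmetrically in x. Each leg rises 600 mm vertically over 175 mm of horizontal reach and is 625 mm long along its own axis. Every leg's outer bottom edge rests on the floor and its outer top edge meets a bottom edge of the beam — the left legs (tilting toward +x) meet the beam's −x bottom edge, the right legs (their mirror images, tilting toward −x) meet its +x bottom edge — so the leg tops tuck under the beam, the beam's underside is 600 mm above the floor, and the feet are 443 mm apart outside-to-outside with the beam centred between them. The two leg pairs are set in 50 mm from either end of the beam.


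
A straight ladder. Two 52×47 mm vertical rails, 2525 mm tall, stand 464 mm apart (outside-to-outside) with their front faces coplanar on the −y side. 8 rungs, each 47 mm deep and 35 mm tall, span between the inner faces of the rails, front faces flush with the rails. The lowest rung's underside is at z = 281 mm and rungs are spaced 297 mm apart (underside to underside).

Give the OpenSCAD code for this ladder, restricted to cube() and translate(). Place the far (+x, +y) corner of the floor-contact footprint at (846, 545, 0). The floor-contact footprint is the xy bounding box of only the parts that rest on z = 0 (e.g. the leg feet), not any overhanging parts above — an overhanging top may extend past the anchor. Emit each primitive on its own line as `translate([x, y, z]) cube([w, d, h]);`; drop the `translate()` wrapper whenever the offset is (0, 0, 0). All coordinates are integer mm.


translate([382, 498, 0]) cube([52, 47, 2525]);
translate([794, 498, 0]) cube([52, 47, 2525]);
translate([434, 498, 281]) cube([360, 47, 35]);
translate([434, 498, 578]) cube([360, 47, 35]);
translate([434, 498, 875]) cube([360, 47, 35]);
translate([434, 498, 1172]) cube([360, 47, 35]);
translate([434, 498, 1469]) cube([360, 47, 35]);
translate([434, 498, 1766]) cube([360, 47, 35]);
translate([434, 498, 2063]) cube([360, 47, 35]);
translate([434, 498, 2360]) cube([360, 47, 35]);


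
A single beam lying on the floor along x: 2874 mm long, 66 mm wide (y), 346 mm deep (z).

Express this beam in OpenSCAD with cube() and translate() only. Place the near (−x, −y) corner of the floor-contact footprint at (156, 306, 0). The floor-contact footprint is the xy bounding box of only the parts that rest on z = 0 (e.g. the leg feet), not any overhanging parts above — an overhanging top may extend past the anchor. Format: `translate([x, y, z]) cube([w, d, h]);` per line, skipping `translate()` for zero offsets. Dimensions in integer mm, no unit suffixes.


translate([156, 306, 0]) cube([2874, 66, 346]);


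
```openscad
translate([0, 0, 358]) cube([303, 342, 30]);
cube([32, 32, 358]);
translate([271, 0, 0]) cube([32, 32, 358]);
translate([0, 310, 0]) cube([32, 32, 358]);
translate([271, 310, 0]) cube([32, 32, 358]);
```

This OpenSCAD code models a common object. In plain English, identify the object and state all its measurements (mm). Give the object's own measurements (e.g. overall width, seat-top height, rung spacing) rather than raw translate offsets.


A simple wooden stool: a rectangular seat 303 mm (x) by 342 mm (y), 30 mm thick, top face at z = 388 mm, on four square legs, each 32×32 mm in cross-section. The legs rest on z = 0, each flush with a corner of the seat.


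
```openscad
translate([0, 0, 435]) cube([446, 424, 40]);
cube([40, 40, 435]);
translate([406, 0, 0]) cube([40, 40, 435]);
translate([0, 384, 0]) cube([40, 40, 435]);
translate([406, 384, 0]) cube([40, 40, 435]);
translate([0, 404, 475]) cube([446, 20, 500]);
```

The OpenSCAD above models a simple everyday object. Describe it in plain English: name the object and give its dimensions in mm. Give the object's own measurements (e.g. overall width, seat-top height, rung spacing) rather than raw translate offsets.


A chair. The seat is a 446×424×40 mm slab with its top at z = 475 mm, on four 40×40 mm corner legs (flush with the seat edges, standing on z = 0). A flat backrest 20 mm thick, 500 mm tall, spans the full seat width and rises from the seat top along its +y edge, rear face flush with the rear of the seat.


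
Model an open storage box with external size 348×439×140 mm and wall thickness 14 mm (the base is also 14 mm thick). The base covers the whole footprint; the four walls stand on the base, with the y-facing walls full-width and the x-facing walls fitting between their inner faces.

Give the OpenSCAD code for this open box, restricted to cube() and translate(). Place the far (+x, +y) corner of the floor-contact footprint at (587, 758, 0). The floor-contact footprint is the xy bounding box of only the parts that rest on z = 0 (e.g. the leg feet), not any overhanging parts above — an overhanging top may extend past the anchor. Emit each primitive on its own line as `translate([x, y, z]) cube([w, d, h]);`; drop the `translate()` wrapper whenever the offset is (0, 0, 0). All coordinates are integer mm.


translate([239, 319, 0]) cube([348, 439, 14]);
translate([239, 319, 14]) cube([348, 14, 126]);
translate([239, 744, 14]) cube([348, 14, 126]);
translate([239, 333, 14]) cube([14, 411, 126]);
translate([573, 333, 14]) cube([14, 411, 126]);


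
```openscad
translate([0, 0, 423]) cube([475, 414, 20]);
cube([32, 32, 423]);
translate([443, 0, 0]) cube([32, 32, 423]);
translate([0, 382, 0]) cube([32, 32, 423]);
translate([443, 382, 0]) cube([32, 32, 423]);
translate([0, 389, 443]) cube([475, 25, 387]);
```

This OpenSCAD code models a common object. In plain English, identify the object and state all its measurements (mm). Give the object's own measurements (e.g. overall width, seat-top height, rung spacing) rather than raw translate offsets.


A chair. The seat is a 475×414×20 mm slab with its top at z = 443 mm, on four 32×32 mm corner legs (flush with the seat edges, standing on z = 0). A flat backrest 25 mm thick, 387 mm tall, spans the full seat width and rises from the seat top along its +y edge, rear face flush with the rear of the seat.


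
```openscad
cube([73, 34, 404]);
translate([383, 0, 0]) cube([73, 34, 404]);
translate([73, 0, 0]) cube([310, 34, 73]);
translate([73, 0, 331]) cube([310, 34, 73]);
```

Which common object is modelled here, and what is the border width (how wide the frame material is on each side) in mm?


A picture frame. The border width is 73 mm.

Four thin pieces enclosing a rectangular opening — a picture frame. The two full-height stiles are 404 mm tall; the top rail sits at z = 331 and is 73 mm tall, so the border above the opening is 404 − 331 = 73 mm, matching the stile x-width.


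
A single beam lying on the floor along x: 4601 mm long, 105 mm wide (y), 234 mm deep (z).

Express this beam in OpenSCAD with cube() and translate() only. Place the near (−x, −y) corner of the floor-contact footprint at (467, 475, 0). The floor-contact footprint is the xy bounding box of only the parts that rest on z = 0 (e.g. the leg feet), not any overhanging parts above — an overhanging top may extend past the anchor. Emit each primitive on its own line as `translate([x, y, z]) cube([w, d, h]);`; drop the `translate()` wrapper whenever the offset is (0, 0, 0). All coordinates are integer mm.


translate([467, 475, 0]) cube([4601, 105, 234]);


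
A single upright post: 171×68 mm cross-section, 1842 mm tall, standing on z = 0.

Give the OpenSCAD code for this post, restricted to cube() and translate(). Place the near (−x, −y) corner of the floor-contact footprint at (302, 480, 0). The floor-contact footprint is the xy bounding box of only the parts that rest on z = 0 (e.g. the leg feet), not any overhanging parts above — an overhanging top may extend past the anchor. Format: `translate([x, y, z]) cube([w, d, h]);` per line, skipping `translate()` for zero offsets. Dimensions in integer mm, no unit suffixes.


translate([302, 480, 0]) cube([171, 68, 1842]);


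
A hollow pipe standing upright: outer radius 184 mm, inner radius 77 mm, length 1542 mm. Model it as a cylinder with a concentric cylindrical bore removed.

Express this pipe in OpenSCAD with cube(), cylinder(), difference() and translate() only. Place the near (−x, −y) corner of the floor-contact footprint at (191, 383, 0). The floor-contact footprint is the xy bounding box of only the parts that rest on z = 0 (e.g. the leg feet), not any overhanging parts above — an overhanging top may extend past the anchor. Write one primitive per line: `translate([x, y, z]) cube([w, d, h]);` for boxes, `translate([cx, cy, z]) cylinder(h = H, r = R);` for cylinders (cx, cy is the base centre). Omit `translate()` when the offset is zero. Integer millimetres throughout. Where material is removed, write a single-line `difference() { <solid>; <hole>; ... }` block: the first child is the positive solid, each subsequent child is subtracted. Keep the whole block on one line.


difference() { translate([375, 567, 0]) cylinder(h = 1542, r = 184); translate([375, 567, 0]) cylinder(h = 1542, r = 77); }


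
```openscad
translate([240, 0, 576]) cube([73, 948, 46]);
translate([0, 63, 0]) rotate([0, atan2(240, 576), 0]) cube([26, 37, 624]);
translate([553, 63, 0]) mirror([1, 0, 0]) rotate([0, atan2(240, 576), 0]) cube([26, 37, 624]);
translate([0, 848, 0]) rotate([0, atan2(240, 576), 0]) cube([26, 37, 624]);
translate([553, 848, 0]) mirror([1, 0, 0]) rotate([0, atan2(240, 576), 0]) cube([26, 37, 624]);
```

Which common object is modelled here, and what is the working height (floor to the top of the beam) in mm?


A sawhorse. The overall height is 622 mm.

A beam across two mirrored pairs of raked legs — a sawhorse. The beam's underside is at z = 576 (matching the legs' vertical rise in atan2(240, 576)) and the beam is 46 mm tall, so its top is at 576 + 46 = 622 mm. The raked legs top out at the beam's underside, so that is the highest point.


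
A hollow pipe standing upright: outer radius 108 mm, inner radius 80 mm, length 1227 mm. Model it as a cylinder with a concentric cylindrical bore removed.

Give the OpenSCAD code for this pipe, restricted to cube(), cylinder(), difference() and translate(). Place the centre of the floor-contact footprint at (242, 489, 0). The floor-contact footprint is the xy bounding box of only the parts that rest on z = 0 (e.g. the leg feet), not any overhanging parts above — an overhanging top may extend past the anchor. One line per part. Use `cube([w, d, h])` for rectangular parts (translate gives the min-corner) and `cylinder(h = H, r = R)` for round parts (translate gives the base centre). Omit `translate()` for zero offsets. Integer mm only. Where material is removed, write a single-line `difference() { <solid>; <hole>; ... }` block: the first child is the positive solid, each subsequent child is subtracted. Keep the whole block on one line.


difference() { translate([242, 489, 0]) cylinder(h = 1227, r = 108); translate([242, 489, 0]) cylinder(h = 1227, r = 80); }


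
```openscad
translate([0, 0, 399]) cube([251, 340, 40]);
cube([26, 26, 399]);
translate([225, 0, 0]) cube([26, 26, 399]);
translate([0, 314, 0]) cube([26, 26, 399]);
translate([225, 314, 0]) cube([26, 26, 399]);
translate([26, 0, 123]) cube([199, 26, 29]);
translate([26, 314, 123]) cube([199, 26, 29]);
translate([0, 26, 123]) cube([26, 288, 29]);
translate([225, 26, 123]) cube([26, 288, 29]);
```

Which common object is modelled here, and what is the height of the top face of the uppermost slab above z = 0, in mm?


A stool. The seat height is 439 mm.

A 251×340×40 slab at z = 399 on four corner posts — a stool. The seat top is 399 + 40 = 439 mm.


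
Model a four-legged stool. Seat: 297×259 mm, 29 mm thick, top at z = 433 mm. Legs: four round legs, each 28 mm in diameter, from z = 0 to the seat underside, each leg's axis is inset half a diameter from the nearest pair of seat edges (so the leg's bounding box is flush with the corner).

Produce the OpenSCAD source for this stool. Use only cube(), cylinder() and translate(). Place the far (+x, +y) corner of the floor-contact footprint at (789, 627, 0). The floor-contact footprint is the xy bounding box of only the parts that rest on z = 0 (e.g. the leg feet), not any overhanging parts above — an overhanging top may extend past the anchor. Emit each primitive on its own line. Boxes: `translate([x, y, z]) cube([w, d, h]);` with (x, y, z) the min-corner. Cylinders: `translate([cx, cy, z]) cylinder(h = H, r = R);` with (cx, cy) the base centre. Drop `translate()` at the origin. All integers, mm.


translate([492, 368, 404]) cube([297, 259, 29]);
translate([506, 382, 0]) cylinder(h = 404, r = 14);
translate([775, 382, 0]) cylinder(h = 404, r = 14);
translate([506, 613, 0]) cylinder(h = 404, r = 14);
translate([775, 613, 0]) cylinder(h = 404, r = 14);


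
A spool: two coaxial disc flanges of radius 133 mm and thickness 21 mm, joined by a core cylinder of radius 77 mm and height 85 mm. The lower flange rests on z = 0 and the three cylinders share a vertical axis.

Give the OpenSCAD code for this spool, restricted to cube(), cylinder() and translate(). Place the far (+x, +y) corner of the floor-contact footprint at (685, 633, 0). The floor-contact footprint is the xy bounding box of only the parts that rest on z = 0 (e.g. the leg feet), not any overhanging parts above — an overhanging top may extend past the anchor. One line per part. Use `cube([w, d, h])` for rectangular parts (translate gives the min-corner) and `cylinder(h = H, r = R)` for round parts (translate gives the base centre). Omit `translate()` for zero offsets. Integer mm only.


translate([552, 500, 0]) cylinder(h = 21, r = 133);
translate([552, 500, 21]) cylinder(h = 85, r = 77);
translate([552, 500, 106]) cylinder(h = 21, r = 133);


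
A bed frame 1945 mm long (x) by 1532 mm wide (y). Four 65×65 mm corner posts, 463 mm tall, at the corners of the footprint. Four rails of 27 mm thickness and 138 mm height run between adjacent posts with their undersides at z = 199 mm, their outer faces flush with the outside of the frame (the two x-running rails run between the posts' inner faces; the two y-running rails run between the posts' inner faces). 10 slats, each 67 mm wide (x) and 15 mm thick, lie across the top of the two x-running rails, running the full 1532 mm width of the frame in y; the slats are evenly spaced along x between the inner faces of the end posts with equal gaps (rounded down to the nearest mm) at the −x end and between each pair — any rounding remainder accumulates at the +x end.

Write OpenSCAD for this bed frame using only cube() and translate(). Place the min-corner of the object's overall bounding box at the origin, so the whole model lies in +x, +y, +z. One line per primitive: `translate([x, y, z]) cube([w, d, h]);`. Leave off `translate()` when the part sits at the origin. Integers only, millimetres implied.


// slat z = rail_z + rail_h = 199 + 138 = 337
// slat gap = ⌊(1815 − 10·67) / 11⌋ = 104
cube([65, 65, 463]);
translate([0, 1467, 0]) cube([65, 65, 463]);
translate([1880, 0, 0]) cube([65, 65, 463]);
translate([1880, 1467, 0]) cube([65, 65, 463]);
translate([65, 0, 199]) cube([1815, 27, 138]);
translate([65, 1505, 199]) cube([1815, 27, 138]);
translate([0, 65, 199]) cube([27, 1402, 138]);
translate([1918, 65, 199]) cube([27, 1402, 138]);
translate([169, 0, 337]) cube([67, 1532, 15]);
translate([340, 0, 337]) cube([67, 1532, 15]);
translate([511, 0, 337]) cube([67, 1532, 15]);
translate([682, 0, 337]) cube([67, 1532, 15]);
translate([853, 0, 337]) cube([67, 1532, 15]);
translate([1024, 0, 337]) cube([67, 1532, 15]);
translate([1195, 0, 337]) cube([67, 1532, 15]);
translate([1366, 0, 337]) cube([67, 1532, 15]);
translate([1537, 0, 337]) cube([67, 1532, 15]);
translate([1708, 0, 337]) cube([67, 1532, 15]);


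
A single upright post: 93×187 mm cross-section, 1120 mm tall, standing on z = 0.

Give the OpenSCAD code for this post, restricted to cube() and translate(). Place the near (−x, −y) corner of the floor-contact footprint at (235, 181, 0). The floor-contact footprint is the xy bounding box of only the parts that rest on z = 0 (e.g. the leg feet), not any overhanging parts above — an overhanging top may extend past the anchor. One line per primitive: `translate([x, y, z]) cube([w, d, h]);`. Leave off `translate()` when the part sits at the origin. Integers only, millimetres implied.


translate([235, 181, 0]) cube([93, 187, 1120]);


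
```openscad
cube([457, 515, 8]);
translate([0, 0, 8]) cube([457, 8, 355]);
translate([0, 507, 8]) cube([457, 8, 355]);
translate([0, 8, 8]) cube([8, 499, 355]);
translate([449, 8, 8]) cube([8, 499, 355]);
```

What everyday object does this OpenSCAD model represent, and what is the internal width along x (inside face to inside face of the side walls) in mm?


An open box. The internal width is 441 mm.

A 457×515 base slab with four walls standing on it — an open box. The base is 457 mm wide and the walls are 8 mm thick, so the internal width is 457 − 2 × 8 = 441 mm.


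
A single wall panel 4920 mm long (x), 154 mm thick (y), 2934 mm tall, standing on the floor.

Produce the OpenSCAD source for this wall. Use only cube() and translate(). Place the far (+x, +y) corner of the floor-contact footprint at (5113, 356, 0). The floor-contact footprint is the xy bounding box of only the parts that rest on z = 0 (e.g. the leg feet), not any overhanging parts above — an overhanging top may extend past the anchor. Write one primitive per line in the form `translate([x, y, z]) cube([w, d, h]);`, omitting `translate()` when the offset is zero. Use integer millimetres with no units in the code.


translate([193, 202, 0]) cube([4920, 154, 2934]);


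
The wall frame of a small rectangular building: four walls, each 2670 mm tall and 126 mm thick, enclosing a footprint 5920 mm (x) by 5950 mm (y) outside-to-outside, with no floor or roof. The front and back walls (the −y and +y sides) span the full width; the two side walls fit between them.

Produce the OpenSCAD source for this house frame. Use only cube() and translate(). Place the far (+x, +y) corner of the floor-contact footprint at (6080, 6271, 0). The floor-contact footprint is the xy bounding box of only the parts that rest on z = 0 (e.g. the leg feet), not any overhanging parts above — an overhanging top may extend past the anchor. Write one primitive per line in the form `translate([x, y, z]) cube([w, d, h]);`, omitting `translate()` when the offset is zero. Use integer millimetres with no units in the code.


translate([160, 321, 0]) cube([5920, 126, 2670]);
translate([160, 6145, 0]) cube([5920, 126, 2670]);
translate([160, 447, 0]) cube([126, 5698, 2670]);
translate([5954, 447, 0]) cube([126, 5698, 2670]);


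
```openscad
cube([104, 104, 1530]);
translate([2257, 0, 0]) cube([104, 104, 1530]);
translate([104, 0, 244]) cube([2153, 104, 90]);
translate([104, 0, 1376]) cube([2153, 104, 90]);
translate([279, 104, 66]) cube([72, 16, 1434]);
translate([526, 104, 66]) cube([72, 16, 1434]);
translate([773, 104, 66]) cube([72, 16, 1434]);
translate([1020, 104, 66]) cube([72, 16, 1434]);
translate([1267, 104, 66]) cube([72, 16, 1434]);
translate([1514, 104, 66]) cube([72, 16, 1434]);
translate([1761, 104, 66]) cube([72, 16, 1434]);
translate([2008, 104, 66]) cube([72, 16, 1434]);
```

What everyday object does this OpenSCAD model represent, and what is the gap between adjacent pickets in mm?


A fence section. The picket gap is 175 mm.

Two posts, two rails, 8 pickets — a fence section. Span 2153 mm holds 8 pickets of 72 mm with 9 equal gaps: ⌊(2153 − 8·72) / 9⌋ = 175 mm.


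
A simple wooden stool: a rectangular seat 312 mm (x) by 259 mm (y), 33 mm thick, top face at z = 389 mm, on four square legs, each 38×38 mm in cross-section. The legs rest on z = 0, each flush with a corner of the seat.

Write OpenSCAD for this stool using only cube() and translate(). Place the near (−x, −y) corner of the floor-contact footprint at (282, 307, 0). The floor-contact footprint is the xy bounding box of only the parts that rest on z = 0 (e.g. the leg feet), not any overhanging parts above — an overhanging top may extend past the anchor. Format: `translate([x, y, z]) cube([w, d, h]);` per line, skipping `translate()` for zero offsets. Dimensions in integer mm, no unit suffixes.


translate([282, 307, 356]) cube([312, 259, 33]);
translate([282, 307, 0]) cube([38, 38, 356]);
translate([556, 307, 0]) cube([38, 38, 356]);
translate([282, 528, 0]) cube([38, 38, 356]);
translate([556, 528, 0]) cube([38, 38, 356]);


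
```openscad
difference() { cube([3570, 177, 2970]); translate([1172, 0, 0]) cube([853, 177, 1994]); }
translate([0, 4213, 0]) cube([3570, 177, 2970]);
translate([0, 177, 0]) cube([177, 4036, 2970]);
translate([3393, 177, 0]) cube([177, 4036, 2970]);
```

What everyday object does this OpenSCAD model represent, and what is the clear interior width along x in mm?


A single room. The interior width is 3216 mm.

Four walls enclosing a rectangle with a door in the front wall — a room. Outside width 3570 minus two 177 mm walls gives 3216 mm.


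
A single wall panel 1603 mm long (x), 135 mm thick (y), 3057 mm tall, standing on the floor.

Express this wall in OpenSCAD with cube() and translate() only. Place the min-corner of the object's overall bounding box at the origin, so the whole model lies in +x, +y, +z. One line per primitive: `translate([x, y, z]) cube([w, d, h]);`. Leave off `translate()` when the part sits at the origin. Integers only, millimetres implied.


cube([1603, 135, 3057]);


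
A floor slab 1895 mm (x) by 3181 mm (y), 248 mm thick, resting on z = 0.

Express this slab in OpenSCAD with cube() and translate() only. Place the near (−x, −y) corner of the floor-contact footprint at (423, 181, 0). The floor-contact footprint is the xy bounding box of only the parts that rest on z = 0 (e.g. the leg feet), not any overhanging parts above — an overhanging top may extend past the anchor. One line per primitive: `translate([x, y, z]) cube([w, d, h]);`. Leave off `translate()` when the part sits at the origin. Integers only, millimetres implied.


translate([423, 181, 0]) cube([1895, 3181, 248]);


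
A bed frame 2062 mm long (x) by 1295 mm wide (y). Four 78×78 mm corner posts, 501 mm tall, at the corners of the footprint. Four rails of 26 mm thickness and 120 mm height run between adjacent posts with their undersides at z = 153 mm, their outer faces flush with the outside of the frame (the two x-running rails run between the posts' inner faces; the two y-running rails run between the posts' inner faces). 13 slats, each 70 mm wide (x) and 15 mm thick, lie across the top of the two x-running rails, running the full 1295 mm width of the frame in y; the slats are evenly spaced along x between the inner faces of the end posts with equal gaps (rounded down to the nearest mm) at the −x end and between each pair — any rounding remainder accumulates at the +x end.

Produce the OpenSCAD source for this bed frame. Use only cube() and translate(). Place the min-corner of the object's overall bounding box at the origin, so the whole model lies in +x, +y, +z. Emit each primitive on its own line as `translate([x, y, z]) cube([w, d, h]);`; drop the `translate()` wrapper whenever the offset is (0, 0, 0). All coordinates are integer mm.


// slat z = rail_z + rail_h = 153 + 120 = 273
// slat gap = ⌊(1906 − 13·70) / 14⌋ = 71
cube([78, 78, 501]);
translate([0, 1217, 0]) cube([78, 78, 501]);
translate([1984, 0, 0]) cube([78, 78, 501]);
translate([1984, 1217, 0]) cube([78, 78, 501]);
translate([78, 0, 153]) cube([1906, 26, 120]);
translate([78, 1269, 153]) cube([1906, 26, 120]);
translate([0, 78, 153]) cube([26, 1139, 120]);
translate([2036, 78, 153]) cube([26, 1139, 120]);
translate([149, 0, 273]) cube([70, 1295, 15]);
translate([290, 0, 273]) cube([70, 1295, 15]);
translate([431, 0, 273]) cube([70, 1295, 15]);
translate([572, 0, 273]) cube([70, 1295, 15]);
translate([713, 0, 273]) cube([70, 1295, 15]);
translate([854, 0, 273]) cube([70, 1295, 15]);
translate([995, 0, 273]) cube([70, 1295, 15]);
translate([1136, 0, 273]) cube([70, 1295, 15]);
translate([1277, 0, 273]) cube([70, 1295, 15]);
translate([1418, 0, 273]) cube([70, 1295, 15]);
translate([1559, 0, 273]) cube([70, 1295, 15]);
translate([1700, 0, 273]) cube([70, 1295, 15]);
translate([1841, 0, 273]) cube([70, 1295, 15]);
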